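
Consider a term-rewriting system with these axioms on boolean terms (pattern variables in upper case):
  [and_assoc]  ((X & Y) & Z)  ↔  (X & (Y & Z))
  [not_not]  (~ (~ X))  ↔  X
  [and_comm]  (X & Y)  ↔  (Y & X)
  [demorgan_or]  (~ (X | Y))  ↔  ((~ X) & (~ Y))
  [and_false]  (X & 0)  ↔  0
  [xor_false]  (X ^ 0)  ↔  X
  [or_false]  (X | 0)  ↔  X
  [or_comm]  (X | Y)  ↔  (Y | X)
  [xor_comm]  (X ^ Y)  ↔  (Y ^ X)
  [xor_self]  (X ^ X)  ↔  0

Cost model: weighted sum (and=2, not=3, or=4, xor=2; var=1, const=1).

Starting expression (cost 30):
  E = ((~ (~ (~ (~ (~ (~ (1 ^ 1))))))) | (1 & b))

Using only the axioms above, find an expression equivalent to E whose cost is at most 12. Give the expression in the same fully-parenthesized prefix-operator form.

step 1: not_not (→) rewrites (~ (~ (~ (~ (1 ^ 1))))) into (~ (~ (1 ^ 1))), now ((~ (~ (~ (~ (1 ^ 1))))) | (1 & b))
step 2: not_not (→) rewrites (~ (~ (~ (1 ^ 1)))) into (~ (1 ^ 1)), now ((~ (~ (1 ^ 1))) | (1 & b))
step 3: not_not (→) rewrites (~ (~ (1 ^ 1))) into (1 ^ 1), reaching cost 12 (bound 12)

((1 ^ 1) | (1 & b))   [cost 12]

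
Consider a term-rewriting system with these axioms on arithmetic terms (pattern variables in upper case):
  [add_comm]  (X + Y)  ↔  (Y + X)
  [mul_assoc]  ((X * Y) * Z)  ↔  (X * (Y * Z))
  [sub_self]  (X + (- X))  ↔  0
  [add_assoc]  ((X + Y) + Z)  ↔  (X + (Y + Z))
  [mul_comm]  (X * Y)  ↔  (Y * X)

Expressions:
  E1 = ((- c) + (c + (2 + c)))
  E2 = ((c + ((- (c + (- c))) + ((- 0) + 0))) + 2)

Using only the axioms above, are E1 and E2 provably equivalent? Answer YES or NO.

1. [add_comm →] ((- c) + (c + (2 + c)))  →  ((c + (2 + c)) + (- c))
2. [add_comm →] (2 + c)  →  (c + 2);  E1 = ((c + (c + 2)) + (- c))
3. [add_assoc →] ((c + (c + 2)) + (- c))  →  (c + ((c + 2) + (- c)))
4. [add_assoc →] ((c + 2) + (- c))  →  (c + (2 + (- c)));  E1 = (c + (c + (2 + (- c))))
5. [add_comm →] (c + (2 + (- c)))  →  ((2 + (- c)) + c);  E1 = (c + ((2 + (- c)) + c))
6. [add_assoc →] ((2 + (- c)) + c)  →  (2 + ((- c) + c));  E1 = (c + (2 + ((- c) + c)))
7. [add_comm →] ((- c) + c)  →  (c + (- c));  E1 = (c + (2 + (c + (- c))))
8. [sub_self →] (c + (- c))  →  0;  E1 = (c + (2 + 0))
9. [add_comm →] (2 + 0)  →  (0 + 2);  E1 = (c + (0 + 2))
10. [sub_self ←] 0  →  (0 + (- 0));  E1 = (c + ((0 + (- 0)) + 2))
11. [add_comm →] (0 + (- 0))  →  ((- 0) + 0);  E1 = (c + (((- 0) + 0) + 2))
12. [add_assoc ←] (c + (((- 0) + 0) + 2))  →  ((c + ((- 0) + 0)) + 2)
13. [add_comm →] ((- 0) + 0)  →  (0 + (- 0));  E1 = ((c + (0 + (- 0))) + 2)
14. [sub_self ←] 0  →  (0 + (- 0));  E1 = ((c + ((0 + (- 0)) + (- 0))) + 2)
15. [add_comm →] (0 + (- 0))  →  ((- 0) + 0);  E1 = ((c + (((- 0) + 0) + (- 0))) + 2)
16. [add_comm →] (((- 0) + 0) + (- 0))  →  ((- 0) + ((- 0) + 0));  E1 = ((c + ((- 0) + ((- 0) + 0))) + 2)
17. [sub_self ←] 0  →  (c + (- c));  this is E2

YES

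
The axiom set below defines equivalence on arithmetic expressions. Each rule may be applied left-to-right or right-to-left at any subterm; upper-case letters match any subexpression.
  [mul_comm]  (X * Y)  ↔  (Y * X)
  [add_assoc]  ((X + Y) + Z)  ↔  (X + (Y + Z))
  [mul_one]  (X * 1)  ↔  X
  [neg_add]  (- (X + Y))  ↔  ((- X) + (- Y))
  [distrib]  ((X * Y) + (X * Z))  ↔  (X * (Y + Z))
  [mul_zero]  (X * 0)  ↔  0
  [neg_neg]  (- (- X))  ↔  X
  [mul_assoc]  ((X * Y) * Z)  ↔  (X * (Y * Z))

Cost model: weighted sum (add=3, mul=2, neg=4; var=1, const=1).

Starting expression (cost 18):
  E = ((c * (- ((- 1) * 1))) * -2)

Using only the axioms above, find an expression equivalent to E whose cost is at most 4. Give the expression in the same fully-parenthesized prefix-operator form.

step 1: mul_one (→) rewrites ((- 1) * 1) into (- 1), now ((c * (- (- 1))) * -2)
step 2: neg_neg (→) rewrites (- (- 1)) into 1, now ((c * 1) * -2)
step 3: mul_one (→) rewrites (c * 1) into c, reaching cost 4 (bound 4)

(c * -2)   [cost 4]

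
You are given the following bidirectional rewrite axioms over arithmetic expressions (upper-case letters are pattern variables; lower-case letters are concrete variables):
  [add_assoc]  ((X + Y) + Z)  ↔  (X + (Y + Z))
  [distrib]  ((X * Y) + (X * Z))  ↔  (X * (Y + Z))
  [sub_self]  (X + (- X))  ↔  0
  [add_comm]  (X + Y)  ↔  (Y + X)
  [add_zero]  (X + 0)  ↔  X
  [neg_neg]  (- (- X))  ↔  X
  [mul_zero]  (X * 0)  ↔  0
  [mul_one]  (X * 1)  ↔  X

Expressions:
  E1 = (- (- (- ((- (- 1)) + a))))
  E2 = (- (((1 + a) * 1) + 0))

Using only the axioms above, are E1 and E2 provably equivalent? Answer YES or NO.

1. [neg_neg →] (- (- (- ((- (- 1)) + a))))  →  (- ((- (- 1)) + a))
2. [neg_neg →] (- (- 1))  →  1;  E1 = (- (1 + a))
3. [add_zero ←] (1 + a)  →  ((1 + a) + 0);  E1 = (- ((1 + a) + 0))
4. [mul_one ←] (1 + a)  →  ((1 + a) * 1);  this is E2

YES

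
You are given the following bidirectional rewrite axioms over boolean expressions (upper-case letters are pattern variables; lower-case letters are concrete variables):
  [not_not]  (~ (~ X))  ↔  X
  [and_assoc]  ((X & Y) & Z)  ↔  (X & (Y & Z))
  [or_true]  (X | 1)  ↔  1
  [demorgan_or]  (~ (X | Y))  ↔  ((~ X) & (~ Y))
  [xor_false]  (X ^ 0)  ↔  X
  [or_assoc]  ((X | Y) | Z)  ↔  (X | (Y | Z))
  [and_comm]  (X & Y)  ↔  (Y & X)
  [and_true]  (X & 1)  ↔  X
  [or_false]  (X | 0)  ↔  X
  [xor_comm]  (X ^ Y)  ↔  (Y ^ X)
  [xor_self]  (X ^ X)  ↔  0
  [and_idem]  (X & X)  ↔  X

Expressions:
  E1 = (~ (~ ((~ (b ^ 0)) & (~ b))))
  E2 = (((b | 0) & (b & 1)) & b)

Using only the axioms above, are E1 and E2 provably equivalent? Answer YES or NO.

Every axiom is a valid identity, so a rewrite proof would force E1 and E2 to agree under every assignment.
At b=0: E1 = 1 but E2 = 0; they differ, so no derivation exists.

NO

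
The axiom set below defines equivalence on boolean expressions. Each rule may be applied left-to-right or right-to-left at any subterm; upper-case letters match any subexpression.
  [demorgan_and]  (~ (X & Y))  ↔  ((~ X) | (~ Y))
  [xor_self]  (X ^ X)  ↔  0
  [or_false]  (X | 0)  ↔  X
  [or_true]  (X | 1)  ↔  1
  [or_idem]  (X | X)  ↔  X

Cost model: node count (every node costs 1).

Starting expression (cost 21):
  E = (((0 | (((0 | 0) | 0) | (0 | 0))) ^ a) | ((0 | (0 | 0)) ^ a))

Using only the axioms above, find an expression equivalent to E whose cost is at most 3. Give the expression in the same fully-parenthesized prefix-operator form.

1. [or_false →] (0 | 0)  →  0;  E = (((0 | ((0 | 0) | (0 | 0))) ^ a) | ((0 | (0 | 0)) ^ a))
2. [or_idem →] ((0 | 0) | (0 | 0))  →  (0 | 0);  E = (((0 | (0 | 0)) ^ a) | ((0 | (0 | 0)) ^ a))
3. [or_idem →] (((0 | (0 | 0)) ^ a) | ((0 | (0 | 0)) ^ a))  →  ((0 | (0 | 0)) ^ a)
4. [or_idem →] (0 | 0)  →  0;  E = ((0 | 0) ^ a)
5. [or_false →] (0 | 0)  →  0;  cost 3 ≤ 3, done

(0 ^ a)   [cost 3]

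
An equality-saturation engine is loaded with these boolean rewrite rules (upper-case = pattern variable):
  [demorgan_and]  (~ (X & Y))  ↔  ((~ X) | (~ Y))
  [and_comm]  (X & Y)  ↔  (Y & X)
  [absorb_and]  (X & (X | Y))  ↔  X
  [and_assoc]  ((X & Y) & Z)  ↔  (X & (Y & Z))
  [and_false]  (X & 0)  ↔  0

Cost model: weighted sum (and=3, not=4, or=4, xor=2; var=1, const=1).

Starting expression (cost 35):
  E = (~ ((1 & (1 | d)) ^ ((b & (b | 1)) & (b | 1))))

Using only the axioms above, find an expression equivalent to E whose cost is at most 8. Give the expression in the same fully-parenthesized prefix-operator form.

(1) (b & (b | 1))  =[absorb_and →]=  b    ⊢ (~ ((1 & (1 | d)) ^ (b & (b | 1))))
(2) (1 & (1 | d))  =[absorb_and →]=  1    ⊢ (~ (1 ^ (b & (b | 1))))
(3) (b & (b | 1))  =[absorb_and →]=  b    ⊢ cost 8, within 8

(~ (1 ^ b))   [cost 8]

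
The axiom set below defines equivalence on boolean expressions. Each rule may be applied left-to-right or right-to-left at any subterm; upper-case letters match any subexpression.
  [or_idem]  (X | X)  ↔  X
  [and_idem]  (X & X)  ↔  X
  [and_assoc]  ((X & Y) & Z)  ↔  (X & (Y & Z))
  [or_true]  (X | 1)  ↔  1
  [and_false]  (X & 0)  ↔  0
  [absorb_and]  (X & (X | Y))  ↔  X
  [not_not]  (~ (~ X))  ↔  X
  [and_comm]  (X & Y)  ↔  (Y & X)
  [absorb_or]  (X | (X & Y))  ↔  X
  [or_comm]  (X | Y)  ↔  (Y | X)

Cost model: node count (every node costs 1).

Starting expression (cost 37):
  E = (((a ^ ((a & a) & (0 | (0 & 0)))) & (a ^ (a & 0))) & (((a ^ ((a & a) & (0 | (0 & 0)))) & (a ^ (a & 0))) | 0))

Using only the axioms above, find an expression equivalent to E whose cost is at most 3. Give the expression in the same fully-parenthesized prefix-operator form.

(a ^ 0)   [cost 3]

(1) (((a ^ ((a & a) & (0 | (0 & 0)))) & (a ^ (a & 0))) & (((a ^ ((a & a) & (0 | (0 & 0)))) & (a ^ (a & 0))) | 0))  =[absorb_and →]=  ((a ^ ((a & a) & (0 | (0 & 0)))) & (a ^ (a & 0)))
(2) (0 | (0 & 0))  =[absorb_or →]=  0    ⊢ ((a ^ ((a & a) & 0)) & (a ^ (a & 0)))
(3) (a & a)  =[and_idem →]=  a    ⊢ ((a ^ (a & 0)) & (a ^ (a & 0)))
(4) ((a ^ (a & 0)) & (a ^ (a & 0)))  =[and_idem →]=  (a ^ (a & 0))
(5) (a & 0)  =[and_false →]=  0    ⊢ cost 3, within 3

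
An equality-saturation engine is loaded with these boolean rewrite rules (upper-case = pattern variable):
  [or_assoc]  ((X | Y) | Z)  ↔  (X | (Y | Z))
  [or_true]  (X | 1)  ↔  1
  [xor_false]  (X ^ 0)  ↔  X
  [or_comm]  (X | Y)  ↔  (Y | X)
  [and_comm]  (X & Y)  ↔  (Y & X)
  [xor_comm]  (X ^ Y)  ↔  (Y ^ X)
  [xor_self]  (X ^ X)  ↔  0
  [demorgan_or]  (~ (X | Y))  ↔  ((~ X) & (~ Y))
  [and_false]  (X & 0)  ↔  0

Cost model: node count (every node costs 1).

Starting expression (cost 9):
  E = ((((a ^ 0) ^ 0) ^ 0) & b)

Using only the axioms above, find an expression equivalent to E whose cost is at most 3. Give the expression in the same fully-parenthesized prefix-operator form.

(b & a)   [cost 3]

(1) (((a ^ 0) ^ 0) ^ 0)  =[xor_false →]=  ((a ^ 0) ^ 0)    ⊢ (((a ^ 0) ^ 0) & b)
(2) (a ^ 0)  =[xor_false →]=  a    ⊢ ((a ^ 0) & b)
(3) ((a ^ 0) & b)  =[and_comm →]=  (b & (a ^ 0))
(4) (a ^ 0)  =[xor_false →]=  a    ⊢ cost 3, within 3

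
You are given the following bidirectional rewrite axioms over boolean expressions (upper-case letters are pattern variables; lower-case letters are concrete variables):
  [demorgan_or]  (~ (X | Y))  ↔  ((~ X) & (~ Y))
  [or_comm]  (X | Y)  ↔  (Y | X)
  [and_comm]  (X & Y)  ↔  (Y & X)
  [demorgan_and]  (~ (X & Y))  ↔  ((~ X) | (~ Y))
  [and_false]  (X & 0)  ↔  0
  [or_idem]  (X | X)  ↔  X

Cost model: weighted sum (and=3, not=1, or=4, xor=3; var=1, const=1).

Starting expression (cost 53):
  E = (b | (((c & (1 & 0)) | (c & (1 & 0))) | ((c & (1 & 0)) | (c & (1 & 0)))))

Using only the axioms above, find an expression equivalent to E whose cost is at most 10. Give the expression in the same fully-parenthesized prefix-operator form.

step 1: or_idem (→) rewrites (((c & (1 & 0)) | (c & (1 & 0))) | ((c & (1 & 0)) | (c & (1 & 0)))) into ((c & (1 & 0)) | (c & (1 & 0))), now (b | ((c & (1 & 0)) | (c & (1 & 0))))
step 2: or_idem (→) rewrites ((c & (1 & 0)) | (c & (1 & 0))) into (c & (1 & 0)), now (b | (c & (1 & 0)))
step 3: and_false (→) rewrites (1 & 0) into 0, reaching cost 10 (bound 10)

(b | (c & 0))   [cost 10]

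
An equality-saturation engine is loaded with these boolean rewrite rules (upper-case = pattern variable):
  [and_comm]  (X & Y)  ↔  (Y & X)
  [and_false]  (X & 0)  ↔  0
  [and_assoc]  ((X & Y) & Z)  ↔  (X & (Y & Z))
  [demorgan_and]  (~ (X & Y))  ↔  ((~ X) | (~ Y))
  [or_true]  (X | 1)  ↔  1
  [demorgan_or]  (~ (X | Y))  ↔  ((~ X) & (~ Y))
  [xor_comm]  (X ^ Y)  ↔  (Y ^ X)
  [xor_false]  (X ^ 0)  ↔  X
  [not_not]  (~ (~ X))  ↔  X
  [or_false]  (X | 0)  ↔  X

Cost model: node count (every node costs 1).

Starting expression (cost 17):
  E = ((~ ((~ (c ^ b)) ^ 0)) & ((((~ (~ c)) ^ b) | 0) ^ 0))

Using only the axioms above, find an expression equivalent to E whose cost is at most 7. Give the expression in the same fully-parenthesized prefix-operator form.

(1) (((~ (~ c)) ^ b) | 0)  =[or_false →]=  ((~ (~ c)) ^ b)    ⊢ ((~ ((~ (c ^ b)) ^ 0)) & (((~ (~ c)) ^ b) ^ 0))
(2) (((~ (~ c)) ^ b) ^ 0)  =[xor_false →]=  ((~ (~ c)) ^ b)    ⊢ ((~ ((~ (c ^ b)) ^ 0)) & ((~ (~ c)) ^ b))
(3) ((~ (c ^ b)) ^ 0)  =[xor_false →]=  (~ (c ^ b))    ⊢ ((~ (~ (c ^ b))) & ((~ (~ c)) ^ b))
(4) (~ (~ c))  =[not_not →]=  c    ⊢ ((~ (~ (c ^ b))) & (c ^ b))
(5) (~ (~ (c ^ b)))  =[not_not →]=  (c ^ b)    ⊢ cost 7, within 7

((c ^ b) & (c ^ b))   [cost 7]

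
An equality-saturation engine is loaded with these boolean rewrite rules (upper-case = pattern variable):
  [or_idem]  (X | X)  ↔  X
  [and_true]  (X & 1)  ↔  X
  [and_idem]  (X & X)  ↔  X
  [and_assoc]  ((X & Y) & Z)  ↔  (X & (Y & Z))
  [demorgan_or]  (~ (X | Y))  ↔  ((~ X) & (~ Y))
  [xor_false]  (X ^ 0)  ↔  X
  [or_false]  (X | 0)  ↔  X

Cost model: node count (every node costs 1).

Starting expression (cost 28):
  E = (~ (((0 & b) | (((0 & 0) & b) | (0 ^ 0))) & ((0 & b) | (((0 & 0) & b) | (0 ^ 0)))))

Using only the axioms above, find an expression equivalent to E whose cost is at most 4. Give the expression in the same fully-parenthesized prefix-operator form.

(~ (0 & b))   [cost 4]

1. [and_idem →] (((0 & b) | (((0 & 0) & b) | (0 ^ 0))) & ((0 & b) | (((0 & 0) & b) | (0 ^ 0))))  →  ((0 & b) | (((0 & 0) & b) | (0 ^ 0)));  E = (~ ((0 & b) | (((0 & 0) & b) | (0 ^ 0))))
2. [and_idem →] (0 & 0)  →  0;  E = (~ ((0 & b) | ((0 & b) | (0 ^ 0))))
3. [xor_false →] (0 ^ 0)  →  0;  E = (~ ((0 & b) | ((0 & b) | 0)))
4. [or_false →] ((0 & b) | 0)  →  (0 & b);  E = (~ ((0 & b) | (0 & b)))
5. [or_idem →] ((0 & b) | (0 & b))  →  (0 & b);  cost 4 ≤ 4, done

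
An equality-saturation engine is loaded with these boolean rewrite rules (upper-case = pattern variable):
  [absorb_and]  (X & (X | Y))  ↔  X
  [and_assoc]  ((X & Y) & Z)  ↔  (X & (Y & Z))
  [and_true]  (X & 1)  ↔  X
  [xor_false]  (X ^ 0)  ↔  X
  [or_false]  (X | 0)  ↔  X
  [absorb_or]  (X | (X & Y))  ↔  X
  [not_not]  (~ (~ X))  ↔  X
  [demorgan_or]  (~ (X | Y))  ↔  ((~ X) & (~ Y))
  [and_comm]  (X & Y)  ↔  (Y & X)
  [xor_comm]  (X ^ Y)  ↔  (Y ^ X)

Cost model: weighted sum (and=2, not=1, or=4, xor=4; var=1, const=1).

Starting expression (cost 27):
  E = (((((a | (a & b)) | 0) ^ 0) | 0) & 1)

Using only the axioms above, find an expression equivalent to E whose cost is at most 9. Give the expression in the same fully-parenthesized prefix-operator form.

step 1: or_false (→) rewrites ((a | (a & b)) | 0) into (a | (a & b)), now ((((a | (a & b)) ^ 0) | 0) & 1)
step 2: absorb_or (→) rewrites (a | (a & b)) into a, now (((a ^ 0) | 0) & 1)
step 3: xor_false (→) rewrites (a ^ 0) into a, reaching cost 9 (bound 9)

((a | 0) & 1)   [cost 9]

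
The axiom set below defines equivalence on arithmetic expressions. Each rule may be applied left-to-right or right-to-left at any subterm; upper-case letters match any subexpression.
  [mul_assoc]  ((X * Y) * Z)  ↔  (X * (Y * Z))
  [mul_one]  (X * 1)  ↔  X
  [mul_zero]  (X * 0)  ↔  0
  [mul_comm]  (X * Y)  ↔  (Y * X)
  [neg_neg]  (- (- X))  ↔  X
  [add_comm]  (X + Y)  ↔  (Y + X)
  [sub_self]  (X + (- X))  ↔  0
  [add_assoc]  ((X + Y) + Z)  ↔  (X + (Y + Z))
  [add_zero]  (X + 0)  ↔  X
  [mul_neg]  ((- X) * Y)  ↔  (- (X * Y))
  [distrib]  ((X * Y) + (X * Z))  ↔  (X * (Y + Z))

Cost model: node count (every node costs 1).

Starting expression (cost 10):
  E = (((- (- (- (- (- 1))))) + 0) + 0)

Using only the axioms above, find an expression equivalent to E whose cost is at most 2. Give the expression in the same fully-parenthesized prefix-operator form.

(1) (- (- (- (- 1))))  =[neg_neg →]=  (- (- 1))    ⊢ (((- (- (- 1))) + 0) + 0)
(2) ((- (- (- 1))) + 0)  =[add_zero →]=  (- (- (- 1)))    ⊢ ((- (- (- 1))) + 0)
(3) ((- (- (- 1))) + 0)  =[add_zero →]=  (- (- (- 1)))
(4) (- (- (- 1)))  =[neg_neg →]=  (- 1)    ⊢ cost 2, within 2

(- 1)   [cost 2]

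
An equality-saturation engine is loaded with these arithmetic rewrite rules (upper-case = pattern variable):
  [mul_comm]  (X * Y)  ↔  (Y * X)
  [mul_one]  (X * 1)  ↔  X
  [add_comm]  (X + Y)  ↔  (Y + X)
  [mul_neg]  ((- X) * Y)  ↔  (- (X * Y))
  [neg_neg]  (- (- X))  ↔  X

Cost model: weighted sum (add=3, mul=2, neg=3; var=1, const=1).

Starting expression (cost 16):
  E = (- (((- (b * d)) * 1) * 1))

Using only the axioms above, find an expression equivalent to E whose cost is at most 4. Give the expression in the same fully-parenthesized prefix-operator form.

1. [mul_one →] ((- (b * d)) * 1)  →  (- (b * d));  E = (- ((- (b * d)) * 1))
2. [mul_one →] ((- (b * d)) * 1)  →  (- (b * d));  E = (- (- (b * d)))
3. [neg_neg →] (- (- (b * d)))  →  (b * d);  cost 4 ≤ 4, done

(b * d)   [cost 4]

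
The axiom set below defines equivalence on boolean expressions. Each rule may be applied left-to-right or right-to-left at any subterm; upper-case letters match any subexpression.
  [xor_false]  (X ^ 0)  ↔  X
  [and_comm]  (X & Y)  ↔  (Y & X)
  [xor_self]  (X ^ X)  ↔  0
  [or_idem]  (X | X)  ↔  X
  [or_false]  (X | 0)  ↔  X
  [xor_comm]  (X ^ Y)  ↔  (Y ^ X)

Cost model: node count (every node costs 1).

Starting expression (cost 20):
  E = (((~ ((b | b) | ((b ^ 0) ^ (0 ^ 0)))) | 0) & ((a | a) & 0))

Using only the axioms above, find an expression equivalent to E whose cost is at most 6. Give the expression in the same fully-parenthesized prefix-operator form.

(1) ((~ ((b | b) | ((b ^ 0) ^ (0 ^ 0)))) | 0)  =[or_false →]=  (~ ((b | b) | ((b ^ 0) ^ (0 ^ 0))))    ⊢ ((~ ((b | b) | ((b ^ 0) ^ (0 ^ 0)))) & ((a | a) & 0))
(2) (0 ^ 0)  =[xor_self →]=  0    ⊢ ((~ ((b | b) | ((b ^ 0) ^ 0))) & ((a | a) & 0))
(3) (b ^ 0)  =[xor_false →]=  b    ⊢ ((~ ((b | b) | (b ^ 0))) & ((a | a) & 0))
(4) (a | a)  =[or_idem →]=  a    ⊢ ((~ ((b | b) | (b ^ 0))) & (a & 0))
(5) (b | b)  =[or_idem →]=  b    ⊢ ((~ (b | (b ^ 0))) & (a & 0))
(6) (b ^ 0)  =[xor_false →]=  b    ⊢ ((~ (b | b)) & (a & 0))
(7) (b | b)  =[or_idem →]=  b    ⊢ cost 6, within 6

((~ b) & (a & 0))   [cost 6]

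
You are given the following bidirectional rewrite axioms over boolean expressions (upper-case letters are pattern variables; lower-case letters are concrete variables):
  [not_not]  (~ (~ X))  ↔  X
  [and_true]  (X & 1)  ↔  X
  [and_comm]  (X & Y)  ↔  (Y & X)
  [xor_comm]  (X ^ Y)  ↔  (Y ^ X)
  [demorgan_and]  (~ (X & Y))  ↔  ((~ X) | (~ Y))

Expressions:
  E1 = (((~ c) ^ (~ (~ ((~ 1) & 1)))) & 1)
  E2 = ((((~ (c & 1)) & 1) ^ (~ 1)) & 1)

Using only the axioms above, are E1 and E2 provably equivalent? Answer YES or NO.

YES

1. [and_true →] ((~ 1) & 1)  →  (~ 1);  E1 = (((~ c) ^ (~ (~ (~ 1)))) & 1)
2. [not_not →] (~ (~ 1))  →  1;  E1 = (((~ c) ^ (~ 1)) & 1)
3. [and_true →] (((~ c) ^ (~ 1)) & 1)  →  ((~ c) ^ (~ 1))
4. [and_true ←] (~ c)  →  ((~ c) & 1);  E1 = (((~ c) & 1) ^ (~ 1))
5. [and_true ←] c  →  (c & 1);  E1 = (((~ (c & 1)) & 1) ^ (~ 1))
6. [and_true ←] (((~ (c & 1)) & 1) ^ (~ 1))  →  ((((~ (c & 1)) & 1) ^ (~ 1)) & 1);  this is E2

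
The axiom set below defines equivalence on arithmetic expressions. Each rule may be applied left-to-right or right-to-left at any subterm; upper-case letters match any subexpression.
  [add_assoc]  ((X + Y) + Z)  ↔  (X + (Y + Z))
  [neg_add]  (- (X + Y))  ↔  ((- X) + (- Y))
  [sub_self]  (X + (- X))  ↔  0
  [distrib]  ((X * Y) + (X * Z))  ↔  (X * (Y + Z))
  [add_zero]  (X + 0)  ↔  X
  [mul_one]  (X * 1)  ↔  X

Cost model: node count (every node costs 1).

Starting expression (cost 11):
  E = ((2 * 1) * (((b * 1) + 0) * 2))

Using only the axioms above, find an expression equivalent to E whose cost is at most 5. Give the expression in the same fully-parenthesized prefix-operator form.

(1) ((b * 1) + 0)  =[add_zero →]=  (b * 1)    ⊢ ((2 * 1) * ((b * 1) * 2))
(2) (2 * 1)  =[mul_one →]=  2    ⊢ (2 * ((b * 1) * 2))
(3) (b * 1)  =[mul_one →]=  b    ⊢ cost 5, within 5

(2 * (b * 2))   [cost 5]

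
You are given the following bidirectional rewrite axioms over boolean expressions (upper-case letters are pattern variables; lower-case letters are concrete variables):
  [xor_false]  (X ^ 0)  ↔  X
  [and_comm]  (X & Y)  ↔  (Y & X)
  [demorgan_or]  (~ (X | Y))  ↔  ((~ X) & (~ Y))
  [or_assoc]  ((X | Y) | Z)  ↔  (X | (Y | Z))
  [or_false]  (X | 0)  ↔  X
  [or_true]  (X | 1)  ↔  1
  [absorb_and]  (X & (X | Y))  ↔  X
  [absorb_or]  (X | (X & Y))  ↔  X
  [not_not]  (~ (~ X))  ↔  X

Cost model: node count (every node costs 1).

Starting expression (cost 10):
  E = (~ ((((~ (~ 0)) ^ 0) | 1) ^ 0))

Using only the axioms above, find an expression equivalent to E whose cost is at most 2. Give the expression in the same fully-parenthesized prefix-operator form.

(~ 1)   [cost 2]

1. [not_not →] (~ (~ 0))  →  0;  E = (~ (((0 ^ 0) | 1) ^ 0))
2. [xor_false →] (0 ^ 0)  →  0;  E = (~ ((0 | 1) ^ 0))
3. [xor_false →] ((0 | 1) ^ 0)  →  (0 | 1);  E = (~ (0 | 1))
4. [or_true →] (0 | 1)  →  1;  cost 2 ≤ 2, done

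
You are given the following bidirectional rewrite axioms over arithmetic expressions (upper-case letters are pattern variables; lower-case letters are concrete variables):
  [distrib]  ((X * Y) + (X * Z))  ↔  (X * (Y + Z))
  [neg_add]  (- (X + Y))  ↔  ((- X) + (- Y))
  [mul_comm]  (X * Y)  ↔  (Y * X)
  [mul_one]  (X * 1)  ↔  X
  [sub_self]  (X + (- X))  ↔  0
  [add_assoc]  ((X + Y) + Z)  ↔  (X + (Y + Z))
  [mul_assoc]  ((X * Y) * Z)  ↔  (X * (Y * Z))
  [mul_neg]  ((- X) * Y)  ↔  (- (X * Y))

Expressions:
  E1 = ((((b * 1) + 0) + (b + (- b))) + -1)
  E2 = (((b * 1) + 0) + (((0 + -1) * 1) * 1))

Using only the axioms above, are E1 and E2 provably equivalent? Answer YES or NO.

(1) (b + (- b))  =[sub_self →]=  0    ⊢ ((((b * 1) + 0) + 0) + -1)
(2) ((((b * 1) + 0) + 0) + -1)  =[add_assoc →]=  (((b * 1) + 0) + (0 + -1))
(3) (0 + -1)  =[mul_one ←]=  ((0 + -1) * 1)    ⊢ (((b * 1) + 0) + ((0 + -1) * 1))
(4) ((0 + -1) * 1)  =[mul_one ←]=  (((0 + -1) * 1) * 1)    ⊢ E2

YES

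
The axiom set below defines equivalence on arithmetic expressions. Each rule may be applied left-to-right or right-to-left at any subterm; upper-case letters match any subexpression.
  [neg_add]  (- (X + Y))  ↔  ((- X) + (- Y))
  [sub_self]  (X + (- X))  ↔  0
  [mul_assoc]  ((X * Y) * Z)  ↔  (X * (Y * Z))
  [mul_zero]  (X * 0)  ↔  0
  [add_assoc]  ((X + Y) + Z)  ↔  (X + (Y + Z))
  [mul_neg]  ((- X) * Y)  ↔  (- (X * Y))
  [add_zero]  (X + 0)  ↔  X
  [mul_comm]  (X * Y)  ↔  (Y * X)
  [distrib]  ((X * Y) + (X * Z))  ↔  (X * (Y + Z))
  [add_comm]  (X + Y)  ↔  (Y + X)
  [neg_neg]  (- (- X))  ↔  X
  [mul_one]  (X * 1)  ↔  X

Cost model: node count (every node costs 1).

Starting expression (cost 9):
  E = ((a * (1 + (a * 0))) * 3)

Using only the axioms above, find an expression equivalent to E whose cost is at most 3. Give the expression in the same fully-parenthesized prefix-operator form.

step 1: mul_zero (→) rewrites (a * 0) into 0, now ((a * (1 + 0)) * 3)
step 2: add_zero (→) rewrites (1 + 0) into 1, now ((a * 1) * 3)
step 3: mul_one (→) rewrites (a * 1) into a, reaching cost 3 (bound 3)

(a * 3)   [cost 3]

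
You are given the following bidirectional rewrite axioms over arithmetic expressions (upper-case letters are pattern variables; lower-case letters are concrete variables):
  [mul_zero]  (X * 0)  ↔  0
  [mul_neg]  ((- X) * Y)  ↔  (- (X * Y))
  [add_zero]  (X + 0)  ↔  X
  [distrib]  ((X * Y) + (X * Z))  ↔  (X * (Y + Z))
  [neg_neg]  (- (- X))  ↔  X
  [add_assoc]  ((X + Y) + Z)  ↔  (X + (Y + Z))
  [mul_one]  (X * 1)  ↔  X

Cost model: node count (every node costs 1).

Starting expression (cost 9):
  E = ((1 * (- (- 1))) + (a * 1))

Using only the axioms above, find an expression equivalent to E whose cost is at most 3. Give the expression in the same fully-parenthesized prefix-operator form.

(1 + a)   [cost 3]

step 1: neg_neg (→) rewrites (- (- 1)) into 1, now ((1 * 1) + (a * 1))
step 2: mul_one (→) rewrites (1 * 1) into 1, now (1 + (a * 1))
step 3: mul_one (→) rewrites (a * 1) into a, reaching cost 3 (bound 3)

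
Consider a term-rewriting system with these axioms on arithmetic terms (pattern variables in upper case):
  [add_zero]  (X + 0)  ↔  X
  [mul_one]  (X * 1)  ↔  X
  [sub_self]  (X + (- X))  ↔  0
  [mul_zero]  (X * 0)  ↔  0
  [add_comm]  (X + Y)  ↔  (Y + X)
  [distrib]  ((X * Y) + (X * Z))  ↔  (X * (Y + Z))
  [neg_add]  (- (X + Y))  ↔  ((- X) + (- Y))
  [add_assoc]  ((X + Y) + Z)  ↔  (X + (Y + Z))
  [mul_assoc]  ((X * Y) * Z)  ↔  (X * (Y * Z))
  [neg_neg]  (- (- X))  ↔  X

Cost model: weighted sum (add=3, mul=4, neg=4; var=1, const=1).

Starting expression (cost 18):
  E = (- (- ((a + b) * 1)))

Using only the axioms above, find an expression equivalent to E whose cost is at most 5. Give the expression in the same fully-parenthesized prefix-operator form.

(a + b)   [cost 5]

step 1: neg_neg (→) rewrites (- (- ((a + b) * 1))) into ((a + b) * 1)
step 2: mul_one (→) rewrites ((a + b) * 1) into (a + b), reaching cost 5 (bound 5)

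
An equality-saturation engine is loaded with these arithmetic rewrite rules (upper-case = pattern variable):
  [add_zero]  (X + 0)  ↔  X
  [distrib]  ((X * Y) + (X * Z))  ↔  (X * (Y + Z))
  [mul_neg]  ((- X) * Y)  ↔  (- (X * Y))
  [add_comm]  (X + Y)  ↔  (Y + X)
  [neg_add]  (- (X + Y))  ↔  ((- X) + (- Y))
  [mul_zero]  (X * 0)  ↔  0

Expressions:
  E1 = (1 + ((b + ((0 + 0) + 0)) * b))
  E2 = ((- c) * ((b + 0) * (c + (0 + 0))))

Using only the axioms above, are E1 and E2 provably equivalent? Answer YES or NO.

NO

All listed rules preserve value, hence provable equivalence implies equal values everywhere; look for a separating assignment.
b=0, c=0 gives E1 ↦ 1, E2 ↦ 0; values differ ⇒ not provably equivalent.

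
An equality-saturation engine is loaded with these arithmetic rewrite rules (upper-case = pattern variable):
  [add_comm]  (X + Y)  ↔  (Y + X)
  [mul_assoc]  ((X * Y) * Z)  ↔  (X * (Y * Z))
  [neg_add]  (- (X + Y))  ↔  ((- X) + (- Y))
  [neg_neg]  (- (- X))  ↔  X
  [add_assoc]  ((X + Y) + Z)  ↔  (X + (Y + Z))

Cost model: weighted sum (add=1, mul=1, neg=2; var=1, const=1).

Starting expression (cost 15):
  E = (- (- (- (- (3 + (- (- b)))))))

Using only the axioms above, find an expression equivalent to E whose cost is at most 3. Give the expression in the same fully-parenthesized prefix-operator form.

(1) (- (- (- (3 + (- (- b))))))  =[neg_neg →]=  (- (3 + (- (- b))))    ⊢ (- (- (3 + (- (- b)))))
(2) (- (- b))  =[neg_neg →]=  b    ⊢ (- (- (3 + b)))
(3) (- (- (3 + b)))  =[neg_neg →]=  (3 + b)    ⊢ cost 3, within 3

(3 + b)   [cost 3]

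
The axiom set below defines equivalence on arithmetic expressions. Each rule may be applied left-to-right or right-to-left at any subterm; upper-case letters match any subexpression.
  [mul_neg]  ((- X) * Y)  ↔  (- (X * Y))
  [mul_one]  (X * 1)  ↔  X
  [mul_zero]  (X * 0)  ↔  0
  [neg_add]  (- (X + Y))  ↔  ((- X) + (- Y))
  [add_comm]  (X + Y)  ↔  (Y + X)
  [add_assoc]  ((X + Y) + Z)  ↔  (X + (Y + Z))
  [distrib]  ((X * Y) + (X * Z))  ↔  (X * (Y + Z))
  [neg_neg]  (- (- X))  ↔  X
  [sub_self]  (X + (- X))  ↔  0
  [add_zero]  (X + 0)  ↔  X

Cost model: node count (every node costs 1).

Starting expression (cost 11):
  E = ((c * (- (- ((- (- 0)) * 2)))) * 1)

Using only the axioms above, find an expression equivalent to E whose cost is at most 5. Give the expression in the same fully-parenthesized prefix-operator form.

1. [mul_one →] ((c * (- (- ((- (- 0)) * 2)))) * 1)  →  (c * (- (- ((- (- 0)) * 2))))
2. [neg_neg →] (- (- ((- (- 0)) * 2)))  →  ((- (- 0)) * 2);  E = (c * ((- (- 0)) * 2))
3. [neg_neg →] (- (- 0))  →  0;  cost 5 ≤ 5, done

(c * (0 * 2))   [cost 5]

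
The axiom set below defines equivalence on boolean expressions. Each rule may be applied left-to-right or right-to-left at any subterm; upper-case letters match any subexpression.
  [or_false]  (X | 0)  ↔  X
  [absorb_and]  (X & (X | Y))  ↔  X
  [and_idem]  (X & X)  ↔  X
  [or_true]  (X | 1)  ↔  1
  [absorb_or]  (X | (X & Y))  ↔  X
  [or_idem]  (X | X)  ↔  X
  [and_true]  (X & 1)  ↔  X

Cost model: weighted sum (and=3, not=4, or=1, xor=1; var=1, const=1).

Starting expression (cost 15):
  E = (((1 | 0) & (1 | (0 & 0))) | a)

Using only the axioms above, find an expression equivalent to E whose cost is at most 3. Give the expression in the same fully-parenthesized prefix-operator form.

1. [and_idem →] (0 & 0)  →  0;  E = (((1 | 0) & (1 | 0)) | a)
2. [and_idem →] ((1 | 0) & (1 | 0))  →  (1 | 0);  E = ((1 | 0) | a)
3. [or_false →] (1 | 0)  →  1;  cost 3 ≤ 3, done

(1 | a)   [cost 3]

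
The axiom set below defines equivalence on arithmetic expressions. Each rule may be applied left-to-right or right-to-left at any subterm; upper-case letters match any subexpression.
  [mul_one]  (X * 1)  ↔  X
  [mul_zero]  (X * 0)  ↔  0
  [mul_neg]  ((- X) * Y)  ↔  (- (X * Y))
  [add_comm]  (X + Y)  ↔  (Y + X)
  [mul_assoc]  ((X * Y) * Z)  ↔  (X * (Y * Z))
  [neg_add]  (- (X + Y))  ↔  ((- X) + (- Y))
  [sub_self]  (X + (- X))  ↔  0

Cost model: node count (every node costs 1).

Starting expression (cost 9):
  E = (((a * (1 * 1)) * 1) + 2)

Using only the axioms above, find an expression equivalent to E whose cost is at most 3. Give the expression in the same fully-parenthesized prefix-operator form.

(1) (1 * 1)  =[mul_one →]=  1    ⊢ (((a * 1) * 1) + 2)
(2) (a * 1)  =[mul_one →]=  a    ⊢ ((a * 1) + 2)
(3) (a * 1)  =[mul_one →]=  a    ⊢ cost 3, within 3

(a + 2)   [cost 3]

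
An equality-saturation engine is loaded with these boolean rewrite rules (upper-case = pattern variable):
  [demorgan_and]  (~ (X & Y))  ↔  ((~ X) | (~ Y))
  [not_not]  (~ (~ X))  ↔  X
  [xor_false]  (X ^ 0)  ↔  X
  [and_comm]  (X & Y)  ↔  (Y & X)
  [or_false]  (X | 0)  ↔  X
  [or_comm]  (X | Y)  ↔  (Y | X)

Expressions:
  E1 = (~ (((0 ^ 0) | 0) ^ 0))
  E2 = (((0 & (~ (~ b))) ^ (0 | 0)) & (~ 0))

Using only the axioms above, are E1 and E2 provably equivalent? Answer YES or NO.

All listed rules preserve value, hence provable equivalence implies equal values everywhere; look for a separating assignment.
b=0 gives E1 ↦ 1, E2 ↦ 0; values differ ⇒ not provably equivalent.

NO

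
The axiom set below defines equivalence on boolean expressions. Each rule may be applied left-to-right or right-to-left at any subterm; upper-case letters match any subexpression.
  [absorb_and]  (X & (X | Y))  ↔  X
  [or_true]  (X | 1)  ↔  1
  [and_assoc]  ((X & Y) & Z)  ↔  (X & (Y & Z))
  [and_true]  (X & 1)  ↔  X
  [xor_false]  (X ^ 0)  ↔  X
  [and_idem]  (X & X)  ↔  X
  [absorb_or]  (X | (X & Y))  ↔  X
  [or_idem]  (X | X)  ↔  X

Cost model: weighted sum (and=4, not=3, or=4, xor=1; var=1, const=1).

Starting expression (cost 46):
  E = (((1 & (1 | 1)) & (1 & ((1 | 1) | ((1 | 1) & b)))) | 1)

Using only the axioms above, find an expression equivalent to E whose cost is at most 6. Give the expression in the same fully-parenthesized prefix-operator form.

(1 | 1)   [cost 6]

(1) ((1 | 1) | ((1 | 1) & b))  =[absorb_or →]=  (1 | 1)    ⊢ (((1 & (1 | 1)) & (1 & (1 | 1))) | 1)
(2) ((1 & (1 | 1)) & (1 & (1 | 1)))  =[and_idem →]=  (1 & (1 | 1))    ⊢ ((1 & (1 | 1)) | 1)
(3) (1 & (1 | 1))  =[absorb_and →]=  1    ⊢ cost 6, within 6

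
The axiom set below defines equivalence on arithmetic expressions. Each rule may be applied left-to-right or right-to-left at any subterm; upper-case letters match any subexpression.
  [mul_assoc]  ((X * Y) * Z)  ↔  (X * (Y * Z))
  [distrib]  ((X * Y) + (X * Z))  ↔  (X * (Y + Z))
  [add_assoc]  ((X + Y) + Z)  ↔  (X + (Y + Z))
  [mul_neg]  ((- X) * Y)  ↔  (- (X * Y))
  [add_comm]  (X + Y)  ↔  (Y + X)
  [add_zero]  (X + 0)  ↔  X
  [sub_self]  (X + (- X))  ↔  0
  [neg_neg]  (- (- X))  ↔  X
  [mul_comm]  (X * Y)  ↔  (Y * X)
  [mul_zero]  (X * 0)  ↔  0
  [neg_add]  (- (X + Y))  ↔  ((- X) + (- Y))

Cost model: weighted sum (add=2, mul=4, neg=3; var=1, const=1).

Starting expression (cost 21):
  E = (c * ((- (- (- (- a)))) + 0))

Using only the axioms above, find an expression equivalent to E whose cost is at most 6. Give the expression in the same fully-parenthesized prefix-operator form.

(c * a)   [cost 6]

step 1: neg_neg (→) rewrites (- (- a)) into a, now (c * ((- (- a)) + 0))
step 2: add_zero (→) rewrites ((- (- a)) + 0) into (- (- a)), now (c * (- (- a)))
step 3: neg_neg (→) rewrites (- (- a)) into a, reaching cost 6 (bound 6)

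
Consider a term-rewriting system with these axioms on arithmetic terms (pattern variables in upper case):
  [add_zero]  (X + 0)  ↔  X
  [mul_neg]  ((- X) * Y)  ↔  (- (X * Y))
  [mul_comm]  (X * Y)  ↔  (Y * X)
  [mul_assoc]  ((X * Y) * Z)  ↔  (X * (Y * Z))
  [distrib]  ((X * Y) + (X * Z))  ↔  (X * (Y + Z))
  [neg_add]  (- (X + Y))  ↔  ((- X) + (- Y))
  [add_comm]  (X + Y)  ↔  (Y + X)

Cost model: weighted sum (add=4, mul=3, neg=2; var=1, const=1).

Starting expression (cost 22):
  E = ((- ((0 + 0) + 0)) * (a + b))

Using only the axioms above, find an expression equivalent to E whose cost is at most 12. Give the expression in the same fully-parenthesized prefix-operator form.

((- 0) * (b + a))   [cost 12]

(1) (0 + 0)  =[add_zero →]=  0    ⊢ ((- (0 + 0)) * (a + b))
(2) (a + b)  =[add_comm →]=  (b + a)    ⊢ ((- (0 + 0)) * (b + a))
(3) (0 + 0)  =[add_zero →]=  0    ⊢ cost 12, within 12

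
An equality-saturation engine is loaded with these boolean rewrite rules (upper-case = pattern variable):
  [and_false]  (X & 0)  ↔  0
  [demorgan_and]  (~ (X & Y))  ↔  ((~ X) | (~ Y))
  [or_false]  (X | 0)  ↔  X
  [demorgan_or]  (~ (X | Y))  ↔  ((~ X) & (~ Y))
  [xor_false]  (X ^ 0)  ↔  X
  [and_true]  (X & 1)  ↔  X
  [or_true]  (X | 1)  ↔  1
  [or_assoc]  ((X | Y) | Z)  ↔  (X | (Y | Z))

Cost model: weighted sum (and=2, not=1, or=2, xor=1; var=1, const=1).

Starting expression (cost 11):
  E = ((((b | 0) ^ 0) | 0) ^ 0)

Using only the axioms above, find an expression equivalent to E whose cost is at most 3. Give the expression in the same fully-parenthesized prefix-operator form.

step 1: or_false (→) rewrites (b | 0) into b, now (((b ^ 0) | 0) ^ 0)
step 2: or_false (→) rewrites ((b ^ 0) | 0) into (b ^ 0), now ((b ^ 0) ^ 0)
step 3: xor_false (→) rewrites (b ^ 0) into b, reaching cost 3 (bound 3)

(b ^ 0)   [cost 3]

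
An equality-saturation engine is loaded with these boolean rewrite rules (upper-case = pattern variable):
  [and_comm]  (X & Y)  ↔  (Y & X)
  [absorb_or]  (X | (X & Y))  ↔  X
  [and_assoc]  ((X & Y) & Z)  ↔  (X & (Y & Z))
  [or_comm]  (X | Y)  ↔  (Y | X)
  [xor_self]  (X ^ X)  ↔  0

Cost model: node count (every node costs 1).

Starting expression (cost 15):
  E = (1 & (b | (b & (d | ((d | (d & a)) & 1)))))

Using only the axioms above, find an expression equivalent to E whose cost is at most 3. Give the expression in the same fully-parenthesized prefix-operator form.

(1 & b)   [cost 3]

step 1: absorb_or (→) rewrites (d | (d & a)) into d, now (1 & (b | (b & (d | (d & 1)))))
step 2: absorb_or (→) rewrites (d | (d & 1)) into d, now (1 & (b | (b & d)))
step 3: absorb_or (→) rewrites (b | (b & d)) into b, reaching cost 3 (bound 3)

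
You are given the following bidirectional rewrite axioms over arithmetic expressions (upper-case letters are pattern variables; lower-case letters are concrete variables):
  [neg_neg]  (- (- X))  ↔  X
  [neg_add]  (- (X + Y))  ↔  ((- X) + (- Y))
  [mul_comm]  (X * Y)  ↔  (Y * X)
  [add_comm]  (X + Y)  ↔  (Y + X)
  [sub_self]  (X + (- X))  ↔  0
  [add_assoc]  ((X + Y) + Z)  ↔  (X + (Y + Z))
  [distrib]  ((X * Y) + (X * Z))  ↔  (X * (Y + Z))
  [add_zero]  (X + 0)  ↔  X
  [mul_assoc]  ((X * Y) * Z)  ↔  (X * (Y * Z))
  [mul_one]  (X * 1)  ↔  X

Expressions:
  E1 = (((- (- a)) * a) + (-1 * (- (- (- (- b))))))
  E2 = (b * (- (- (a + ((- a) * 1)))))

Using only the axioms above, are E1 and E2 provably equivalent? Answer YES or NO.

All listed rules preserve value, hence provable equivalence implies equal values everywhere; look for a separating assignment.
a=0, b=1 gives E1 ↦ -1, E2 ↦ 0; values differ ⇒ not provably equivalent.

NO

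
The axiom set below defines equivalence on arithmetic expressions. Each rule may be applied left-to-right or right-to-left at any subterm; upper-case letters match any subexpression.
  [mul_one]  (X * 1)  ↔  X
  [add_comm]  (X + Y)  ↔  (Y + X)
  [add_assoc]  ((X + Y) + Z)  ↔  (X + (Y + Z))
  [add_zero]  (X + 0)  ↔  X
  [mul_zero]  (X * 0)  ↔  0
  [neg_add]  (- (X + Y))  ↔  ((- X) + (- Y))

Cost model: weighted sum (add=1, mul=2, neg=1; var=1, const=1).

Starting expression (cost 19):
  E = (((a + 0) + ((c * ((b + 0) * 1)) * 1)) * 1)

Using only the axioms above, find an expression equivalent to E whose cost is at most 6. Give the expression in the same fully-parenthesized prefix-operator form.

(1) (b + 0)  =[add_zero →]=  b    ⊢ (((a + 0) + ((c * (b * 1)) * 1)) * 1)
(2) (a + 0)  =[add_zero →]=  a    ⊢ ((a + ((c * (b * 1)) * 1)) * 1)
(3) ((a + ((c * (b * 1)) * 1)) * 1)  =[mul_one →]=  (a + ((c * (b * 1)) * 1))
(4) (b * 1)  =[mul_one →]=  b    ⊢ (a + ((c * b) * 1))
(5) ((c * b) * 1)  =[mul_one →]=  (c * b)    ⊢ cost 6, within 6

(a + (c * b))   [cost 6]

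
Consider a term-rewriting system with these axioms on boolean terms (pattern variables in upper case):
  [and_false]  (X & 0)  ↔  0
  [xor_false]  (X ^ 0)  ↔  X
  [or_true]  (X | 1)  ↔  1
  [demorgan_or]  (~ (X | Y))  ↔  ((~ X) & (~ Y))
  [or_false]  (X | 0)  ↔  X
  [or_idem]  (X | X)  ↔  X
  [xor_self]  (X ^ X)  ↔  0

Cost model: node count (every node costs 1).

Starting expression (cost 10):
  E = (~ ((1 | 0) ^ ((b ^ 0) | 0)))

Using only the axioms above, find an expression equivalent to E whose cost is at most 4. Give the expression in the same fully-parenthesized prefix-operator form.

(1) (b ^ 0)  =[xor_false →]=  b    ⊢ (~ ((1 | 0) ^ (b | 0)))
(2) (1 | 0)  =[or_false →]=  1    ⊢ (~ (1 ^ (b | 0)))
(3) (b | 0)  =[or_false →]=  b    ⊢ cost 4, within 4

(~ (1 ^ b))   [cost 4]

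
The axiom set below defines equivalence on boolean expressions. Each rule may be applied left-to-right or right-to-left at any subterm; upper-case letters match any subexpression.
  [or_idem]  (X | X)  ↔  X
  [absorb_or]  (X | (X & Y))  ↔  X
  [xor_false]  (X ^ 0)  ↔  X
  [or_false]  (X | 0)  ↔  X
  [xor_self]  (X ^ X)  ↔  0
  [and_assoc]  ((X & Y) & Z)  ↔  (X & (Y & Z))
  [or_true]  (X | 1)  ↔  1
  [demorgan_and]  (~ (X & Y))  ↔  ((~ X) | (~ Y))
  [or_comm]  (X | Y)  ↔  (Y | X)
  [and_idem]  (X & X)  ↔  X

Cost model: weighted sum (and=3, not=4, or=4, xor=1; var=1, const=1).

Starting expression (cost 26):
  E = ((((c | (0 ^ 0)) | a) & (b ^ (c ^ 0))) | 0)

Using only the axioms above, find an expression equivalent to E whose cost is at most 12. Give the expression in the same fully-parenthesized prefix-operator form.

((c | a) & (b ^ c))   [cost 12]

step 1: xor_false (→) rewrites (0 ^ 0) into 0, now ((((c | 0) | a) & (b ^ (c ^ 0))) | 0)
step 2: or_false (→) rewrites (c | 0) into c, now (((c | a) & (b ^ (c ^ 0))) | 0)
step 3: or_false (→) rewrites (((c | a) & (b ^ (c ^ 0))) | 0) into ((c | a) & (b ^ (c ^ 0)))
step 4: xor_false (→) rewrites (c ^ 0) into c, reaching cost 12 (bound 12)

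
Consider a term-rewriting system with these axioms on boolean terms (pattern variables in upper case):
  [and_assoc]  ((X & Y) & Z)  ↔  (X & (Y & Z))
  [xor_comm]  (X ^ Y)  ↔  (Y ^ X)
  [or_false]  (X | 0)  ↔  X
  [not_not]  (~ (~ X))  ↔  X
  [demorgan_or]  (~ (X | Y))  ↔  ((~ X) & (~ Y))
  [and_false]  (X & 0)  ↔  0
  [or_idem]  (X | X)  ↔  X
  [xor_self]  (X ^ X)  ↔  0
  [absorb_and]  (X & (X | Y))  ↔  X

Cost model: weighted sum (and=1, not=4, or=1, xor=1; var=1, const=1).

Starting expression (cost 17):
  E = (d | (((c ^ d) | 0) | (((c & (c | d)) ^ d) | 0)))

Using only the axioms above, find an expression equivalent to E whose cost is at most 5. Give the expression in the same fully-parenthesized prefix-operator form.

(d | (c ^ d))   [cost 5]

step 1: absorb_and (→) rewrites (c & (c | d)) into c, now (d | (((c ^ d) | 0) | ((c ^ d) | 0)))
step 2: or_idem (→) rewrites (((c ^ d) | 0) | ((c ^ d) | 0)) into ((c ^ d) | 0), now (d | ((c ^ d) | 0))
step 3: or_false (→) rewrites ((c ^ d) | 0) into (c ^ d), reaching cost 5 (bound 5)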